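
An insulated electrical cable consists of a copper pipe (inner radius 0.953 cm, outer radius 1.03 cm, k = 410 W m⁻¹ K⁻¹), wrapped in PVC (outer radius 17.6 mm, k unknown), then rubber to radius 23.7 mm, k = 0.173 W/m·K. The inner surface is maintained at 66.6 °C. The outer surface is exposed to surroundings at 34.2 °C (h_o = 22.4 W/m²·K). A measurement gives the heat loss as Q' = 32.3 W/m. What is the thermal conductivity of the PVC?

ΣR = ΔT/Q' = |66.6 − 34.2|/32.3 = 1.003 m·K/W
Known resistances:
  R'_copper = ln(0.0103/0.00953)/(2πk) = 0.07770/(2π·410) = 3.016×10^-5 m·K/W
  R'_rubber = ln(0.0237/0.0176)/(2πk) = 0.2976/(2π·0.173) = 0.2738 m·K/W
  R'_conv,out = 1/(2πr h) = 1/(2π·0.0237·22.4) = 0.2998 m·K/W
R_PVC = ΣR − ΣR_known = 1.003 − 0.5736 = 0.4294 m·K/W
ln(r₂/r₁)/(2πk) = 0.4294 ⇒ k = 0.5358/(2π·0.4294) = 0.199 W/m·K

k = 0.199 W/m·K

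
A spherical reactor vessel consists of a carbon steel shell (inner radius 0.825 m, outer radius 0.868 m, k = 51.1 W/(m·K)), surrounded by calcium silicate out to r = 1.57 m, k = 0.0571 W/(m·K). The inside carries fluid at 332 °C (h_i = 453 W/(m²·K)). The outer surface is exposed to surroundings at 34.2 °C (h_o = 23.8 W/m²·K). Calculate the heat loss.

Resistance network (inner→outer):
  R_conv,in = 1/(4πr²h) = 1/(4π·0.825²·453) = 2.581×10^-4 K/W
  R_carbon steel = (1/0.825 − 1/0.868)/(4πk) = 0.06005/(4π·51.1) = 9.351×10^-5 K/W
  R_calcium silicate = (1/0.868 − 1/1.57)/(4πk) = 0.5151/(4π·0.0571) = 0.7179 K/W
  R_conv,out = 1/(4πr²h) = 1/(4π·1.57²·23.8) = 0.001356 K/W
ΣR = 2.581×10^-4 + 9.351×10^-5 + 0.7179 + 0.001356 = 0.7196 K/W
Q = ΔT/ΣR = (332 °C − 34.2 °C)/0.7196 = 414 W

Q = 414 W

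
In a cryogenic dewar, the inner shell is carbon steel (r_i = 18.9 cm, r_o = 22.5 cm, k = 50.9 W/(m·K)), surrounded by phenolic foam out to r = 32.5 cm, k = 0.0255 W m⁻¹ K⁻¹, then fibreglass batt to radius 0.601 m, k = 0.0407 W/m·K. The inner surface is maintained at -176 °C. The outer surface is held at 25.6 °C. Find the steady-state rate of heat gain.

Q = 28.7 W

Resistance network (inner→outer):
  R_carbon steel = (1/0.189 − 1/0.225)/(4πk) = 0.8466/(4π·50.9) = 0.001324 K/W
  R_phenolic foam = (1/0.225 − 1/0.325)/(4πk) = 1.368/(4π·0.0255) = 4.268 K/W
  R_fibreglass batt = (1/0.325 − 1/0.601)/(4πk) = 1.413/(4π·0.0407) = 2.763 K/W
ΣR = 0.001324 + 4.268 + 2.763 = 7.032 K/W
Q = ΔT/ΣR = (-176 °C − 25.6 °C)/7.032 = -28.7 W
(Negative Q ⇒ heat flows inward; heat gain = 28.7 W.)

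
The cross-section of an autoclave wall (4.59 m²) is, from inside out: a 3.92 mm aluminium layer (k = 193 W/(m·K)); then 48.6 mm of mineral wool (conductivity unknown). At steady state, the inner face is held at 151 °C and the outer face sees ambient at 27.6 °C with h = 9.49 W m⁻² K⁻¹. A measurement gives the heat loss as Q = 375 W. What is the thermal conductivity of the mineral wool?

ΣR = ΔT/Q = |151 − 27.6|/375 = 0.3291 K/W
Known resistances:
  R_aluminium = L/(kA) = 0.00392/(193·4.59) = 4.425×10^-6 K/W
  R_conv,out = 1/(hA) = 1/(9.49·4.59) = 0.02296 K/W
R_mineral wool = ΣR − ΣR_known = 0.3291 − 0.02296 = 0.3061 K/W
L/(kA) = 0.3061 ⇒ k = 0.0486/(0.3061·4.59) = 0.0346 W/m·K

k = 0.0346 W/m·K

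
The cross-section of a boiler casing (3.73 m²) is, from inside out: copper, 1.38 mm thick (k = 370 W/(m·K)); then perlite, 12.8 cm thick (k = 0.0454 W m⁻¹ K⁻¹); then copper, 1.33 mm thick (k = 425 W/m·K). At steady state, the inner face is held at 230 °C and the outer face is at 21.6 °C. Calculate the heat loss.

Treat each layer as a resistance in series:
  R_copper = L/(kA) = 0.00138/(370·3.73) = 9.999×10^-7 K/W
  R_perlite = L/(kA) = 0.128/(0.0454·3.73) = 0.7559 K/W
  R_copper = L/(kA) = 0.00133/(425·3.73) = 8.390×10^-7 K/W
ΣR = 9.999×10^-7 + 0.7559 + 8.390×10^-7 = 0.7559 K/W
Q = ΔT/ΣR = (230 °C − 21.6 °C)/0.7559 = 276 W

Q = 276 W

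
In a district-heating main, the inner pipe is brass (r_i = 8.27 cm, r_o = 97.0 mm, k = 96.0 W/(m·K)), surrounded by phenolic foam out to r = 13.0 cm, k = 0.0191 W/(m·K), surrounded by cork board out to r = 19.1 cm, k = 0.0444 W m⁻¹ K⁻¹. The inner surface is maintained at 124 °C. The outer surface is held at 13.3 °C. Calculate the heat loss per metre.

Treat each layer as a resistance in series:
  R'_brass = ln(0.0970/0.0827)/(2πk) = 0.1595/(2π·96.0) = 2.644×10^-4 m·K/W
  R'_phenolic foam = ln(0.130/0.0970)/(2πk) = 0.2928/(2π·0.0191) = 2.440 m·K/W
  R'_cork board = ln(0.191/0.130)/(2πk) = 0.3847/(2π·0.0444) = 1.379 m·K/W
ΣR = 2.644×10^-4 + 2.440 + 1.379 = 3.819 m·K/W
Q' = ΔT/ΣR = (124 °C − 13.3 °C)/3.819 = 29.0 W/m

Q' = 29.0 W/m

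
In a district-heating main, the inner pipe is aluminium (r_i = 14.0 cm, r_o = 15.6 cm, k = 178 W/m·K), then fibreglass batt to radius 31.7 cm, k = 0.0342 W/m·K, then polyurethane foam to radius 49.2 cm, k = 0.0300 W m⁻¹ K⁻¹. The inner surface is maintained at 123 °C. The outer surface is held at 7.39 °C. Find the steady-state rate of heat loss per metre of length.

Series thermal resistances, inner to outer:
  R'_aluminium = ln(0.156/0.140)/(2πk) = 0.1082/(2π·178) = 9.676×10^-5 m·K/W
  R'_fibreglass batt = ln(0.317/0.156)/(2πk) = 0.7090/(2π·0.0342) = 3.300 m·K/W
  R'_polyurethane foam = ln(0.492/0.317)/(2πk) = 0.4396/(2π·0.0300) = 2.332 m·K/W
ΣR = 9.676×10^-5 + 3.300 + 2.332 = 5.632 m·K/W
Q' = ΔT/ΣR = (123 °C − 7.39 °C)/5.632 = 20.5 W/m

Q' = 20.5 W/m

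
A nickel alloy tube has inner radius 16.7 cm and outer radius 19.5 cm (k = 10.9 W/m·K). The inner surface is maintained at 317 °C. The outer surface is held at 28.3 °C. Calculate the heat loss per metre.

Q' = 1.28×10^5 W/m

Q' = 2πk·ΔT/ln(r₂/r₁) = 2π × 10.9 × 288.7 / ln(0.195/0.167) = 1.28×10^5 W/m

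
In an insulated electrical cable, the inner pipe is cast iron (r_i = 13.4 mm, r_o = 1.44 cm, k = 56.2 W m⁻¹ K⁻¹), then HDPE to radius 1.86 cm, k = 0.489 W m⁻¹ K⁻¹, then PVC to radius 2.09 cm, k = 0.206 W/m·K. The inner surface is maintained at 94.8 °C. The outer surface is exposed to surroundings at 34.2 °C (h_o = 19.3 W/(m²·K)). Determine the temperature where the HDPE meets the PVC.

Treat each layer as a resistance in series:
  R'_cast iron = ln(0.0144/0.0134)/(2πk) = 0.07197/(2π·56.2) = 2.038×10^-4 m·K/W
  R'_HDPE = ln(0.0186/0.0144)/(2πk) = 0.2559/(2π·0.489) = 0.08330 m·K/W
  R'_PVC = ln(0.0209/0.0186)/(2πk) = 0.1166/(2π·0.206) = 0.09008 m·K/W
  R'_conv,out = 1/(2πr h) = 1/(2π·0.0209·19.3) = 0.3946 m·K/W
ΣR = 2.038×10^-4 + 0.08330 + 0.09008 + 0.3946 = 0.5682 m·K/W
Q' = ΔT/ΣR = (94.8 °C − 34.2 °C)/0.5682 = 106.7 W/m
From the inner boundary to the HDPE/PVC interface, ΣR_partial = 0.08350 m·K/W.
T_interface = T_in − Q'·ΣR_partial = 94.8 °C − (106.7)(0.08350) = 85.9 °C

T = 85.9 °C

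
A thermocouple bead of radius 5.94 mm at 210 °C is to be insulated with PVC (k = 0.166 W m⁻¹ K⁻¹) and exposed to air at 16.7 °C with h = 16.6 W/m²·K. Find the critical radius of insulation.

r_cr = 2.00 cm

For a sphere, r_cr = 2k_ins/h = 2·0.166/16.6 = 0.0200 m = 2.00 cm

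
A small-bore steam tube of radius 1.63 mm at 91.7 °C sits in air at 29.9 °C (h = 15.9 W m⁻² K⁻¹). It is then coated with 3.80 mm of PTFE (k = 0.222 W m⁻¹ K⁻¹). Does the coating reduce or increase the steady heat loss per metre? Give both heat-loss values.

Critical radius for a cylinder: r_cr = k/h = 0.0140 m = 1.40 cm.
Outer radius after coating: r₂ = 0.00163 + 0.00380 = 0.00543 m.
Since r₁ < r_cr and r₂ ≤ r_cr, the coating moves toward the maximum at r_cr — heat loss rises.
Bare: R = 1/(2πr₁h) = 6.141 m·K/W; Q = 61.8/6.141 = 10.1 W/m.
Coated: R = R_cond + R_conv = 2.706 m·K/W; Q = 61.8/2.706 = 22.8 W/m.

increases: 10.1 → 22.8 W/m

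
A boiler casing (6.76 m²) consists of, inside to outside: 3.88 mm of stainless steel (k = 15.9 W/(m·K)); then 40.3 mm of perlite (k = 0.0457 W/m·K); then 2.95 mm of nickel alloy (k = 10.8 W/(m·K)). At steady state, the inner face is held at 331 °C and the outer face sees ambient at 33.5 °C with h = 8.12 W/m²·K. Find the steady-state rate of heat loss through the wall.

Q = 2000 W

Resistance network (inner→outer):
  R_stainless steel = L/(kA) = 0.00388/(15.9·6.76) = 3.610×10^-5 K/W
  R_perlite = L/(kA) = 0.0403/(0.0457·6.76) = 0.1304 K/W
  R_nickel alloy = L/(kA) = 0.00295/(10.8·6.76) = 4.041×10^-5 K/W
  R_conv,out = 1/(hA) = 1/(8.12·6.76) = 0.01822 K/W
ΣR = 3.610×10^-5 + 0.1304 + 4.041×10^-5 + 0.01822 = 0.1487 K/W
Q = ΔT/ΣR = (331 °C − 33.5 °C)/0.1487 = 2000 W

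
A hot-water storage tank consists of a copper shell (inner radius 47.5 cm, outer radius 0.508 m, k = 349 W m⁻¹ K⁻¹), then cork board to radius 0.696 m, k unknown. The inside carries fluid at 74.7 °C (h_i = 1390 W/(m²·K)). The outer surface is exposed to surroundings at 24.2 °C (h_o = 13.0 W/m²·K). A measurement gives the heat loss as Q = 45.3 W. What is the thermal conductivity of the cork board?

ΣR = ΔT/Q = |74.7 − 24.2|/45.3 = 1.115 K/W
Known resistances:
  R_conv,in = 1/(4πr²h) = 1/(4π·0.475²·1390) = 2.537×10^-4 K/W
  R_copper = (1/0.475 − 1/0.508)/(4πk) = 0.1368/(4π·349) = 3.118×10^-5 K/W
  R_conv,out = 1/(4πr²h) = 1/(4π·0.696²·13.0) = 0.01264 K/W
R_cork board = ΣR − ΣR_known = 1.115 − 0.01292 = 1.102 K/W
(1/r₁−1/r₂)/(4πk) = 1.102 ⇒ k = 0.5317/(4π·1.102) = 0.0384 W/m·K

k = 0.0384 W/m·K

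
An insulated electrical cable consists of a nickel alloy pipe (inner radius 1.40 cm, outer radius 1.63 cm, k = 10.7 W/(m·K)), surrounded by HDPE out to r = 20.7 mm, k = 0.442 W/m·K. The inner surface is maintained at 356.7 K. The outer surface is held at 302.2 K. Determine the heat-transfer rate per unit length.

Resistance network (inner→outer):
  R'_nickel alloy = ln(0.0163/0.0140)/(2πk) = 0.1521/(2π·10.7) = 0.002262 m·K/W
  R'_HDPE = ln(0.0207/0.0163)/(2πk) = 0.2390/(2π·0.442) = 0.08605 m·K/W
ΣR = 0.002262 + 0.08605 = 0.08831 m·K/W
Q' = ΔT/ΣR = (356.7 K − 302.2 K)/0.08831 = 617 W/m

Q' = 617 W/m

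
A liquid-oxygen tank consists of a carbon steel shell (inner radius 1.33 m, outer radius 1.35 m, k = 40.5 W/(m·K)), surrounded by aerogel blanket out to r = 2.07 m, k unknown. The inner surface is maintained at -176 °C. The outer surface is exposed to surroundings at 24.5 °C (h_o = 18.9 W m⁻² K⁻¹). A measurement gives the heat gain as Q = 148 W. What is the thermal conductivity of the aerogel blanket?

ΣR = ΔT/Q = |-176 − 24.5|/148 = 1.355 K/W
Known resistances:
  R_carbon steel = (1/1.33 − 1/1.35)/(4πk) = 0.01114/(4π·40.5) = 2.189×10^-5 K/W
  R_conv,out = 1/(4πr²h) = 1/(4π·2.07²·18.9) = 9.826×10^-4 K/W
R_aerogel blanket = ΣR − ΣR_known = 1.355 − 0.001004 = 1.354 K/W
(1/r₁−1/r₂)/(4πk) = 1.354 ⇒ k = 0.2576/(4π·1.354) = 0.0151 W/m·K

k = 0.0151 W/m·K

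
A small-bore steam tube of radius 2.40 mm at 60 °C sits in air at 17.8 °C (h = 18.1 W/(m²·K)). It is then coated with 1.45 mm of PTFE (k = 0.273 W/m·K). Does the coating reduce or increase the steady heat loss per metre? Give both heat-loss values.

increases: 11.5 → 16.5 W/m

Critical radius for a cylinder: r_cr = k/h = 0.0151 m = 1.51 cm.
Outer radius after coating: r₂ = 0.00240 + 0.00145 = 0.00385 m.
Since r₁ < r_cr and r₂ ≤ r_cr, the coating moves toward the maximum at r_cr — heat loss rises.
Bare: R = 1/(2πr₁h) = 3.664 m·K/W; Q = 42.2/3.664 = 11.5 W/m.
Coated: R = R_cond + R_conv = 2.559 m·K/W; Q = 42.2/2.559 = 16.5 W/m.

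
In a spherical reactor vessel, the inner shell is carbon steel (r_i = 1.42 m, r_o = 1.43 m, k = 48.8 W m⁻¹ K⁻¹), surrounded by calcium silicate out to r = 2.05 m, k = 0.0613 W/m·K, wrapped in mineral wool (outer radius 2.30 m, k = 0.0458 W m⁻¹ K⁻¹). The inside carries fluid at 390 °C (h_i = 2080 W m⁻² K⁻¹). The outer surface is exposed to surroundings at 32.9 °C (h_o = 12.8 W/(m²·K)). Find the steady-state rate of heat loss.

Resistance network (inner→outer):
  R_conv,in = 1/(4πr²h) = 1/(4π·1.42²·2080) = 1.897×10^-5 K/W
  R_carbon steel = (1/1.42 − 1/1.43)/(4πk) = 0.004925/(4π·48.8) = 8.031×10^-6 K/W
  R_calcium silicate = (1/1.43 − 1/2.05)/(4πk) = 0.2115/(4π·0.0613) = 0.2746 K/W
  R_mineral wool = (1/2.05 − 1/2.30)/(4πk) = 0.05302/(4π·0.0458) = 0.09213 K/W
  R_conv,out = 1/(4πr²h) = 1/(4π·2.30²·12.8) = 0.001175 K/W
ΣR = 1.897×10^-5 + 8.031×10^-6 + 0.2746 + 0.09213 + 0.001175 = 0.3679 K/W
Q = ΔT/ΣR = (390 °C − 32.9 °C)/0.3679 = 971 W

Q = 971 W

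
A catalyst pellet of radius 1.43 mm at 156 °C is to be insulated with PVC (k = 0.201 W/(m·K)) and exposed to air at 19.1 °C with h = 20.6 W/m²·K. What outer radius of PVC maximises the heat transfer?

For a sphere, r_cr = 2k_ins/h = 2·0.201/20.6 = 0.0195 m = 1.95 cm

r_cr = 1.95 cm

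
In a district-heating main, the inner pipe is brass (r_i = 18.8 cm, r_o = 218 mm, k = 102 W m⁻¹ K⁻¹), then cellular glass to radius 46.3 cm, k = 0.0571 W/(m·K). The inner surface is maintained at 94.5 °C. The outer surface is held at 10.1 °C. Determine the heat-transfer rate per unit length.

Treat each layer as a resistance in series:
  R'_brass = ln(0.218/0.188)/(2πk) = 0.1481/(2π·102) = 2.310×10^-4 m·K/W
  R'_cellular glass = ln(0.463/0.218)/(2πk) = 0.7532/(2π·0.0571) = 2.099 m·K/W
ΣR = 2.310×10^-4 + 2.099 = 2.099 m·K/W
Q' = ΔT/ΣR = (94.5 °C − 10.1 °C)/2.099 = 40.2 W/m

Q' = 40.2 W/m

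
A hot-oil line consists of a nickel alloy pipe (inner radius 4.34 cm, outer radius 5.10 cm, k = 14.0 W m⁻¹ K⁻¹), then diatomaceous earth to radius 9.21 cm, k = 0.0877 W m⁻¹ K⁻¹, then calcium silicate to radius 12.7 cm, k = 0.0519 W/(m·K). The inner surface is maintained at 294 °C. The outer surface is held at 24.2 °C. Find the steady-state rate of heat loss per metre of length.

Q' = 131 W/m

Resistance network (inner→outer):
  R'_nickel alloy = ln(0.0510/0.0434)/(2πk) = 0.1614/(2π·14.0) = 0.001834 m·K/W
  R'_diatomaceous earth = ln(0.0921/0.0510)/(2πk) = 0.5910/(2π·0.0877) = 1.073 m·K/W
  R'_calcium silicate = ln(0.127/0.0921)/(2πk) = 0.3213/(2π·0.0519) = 0.9853 m·K/W
ΣR = 0.001834 + 1.073 + 0.9853 = 2.060 m·K/W
Q' = ΔT/ΣR = (294 °C − 24.2 °C)/2.060 = 131 W/m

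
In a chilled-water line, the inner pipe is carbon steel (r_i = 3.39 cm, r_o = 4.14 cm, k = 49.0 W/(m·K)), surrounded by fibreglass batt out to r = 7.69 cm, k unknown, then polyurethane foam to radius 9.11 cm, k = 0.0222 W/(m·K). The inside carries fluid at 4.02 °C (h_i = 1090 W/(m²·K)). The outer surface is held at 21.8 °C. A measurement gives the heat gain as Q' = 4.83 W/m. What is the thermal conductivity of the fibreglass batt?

ΣR = ΔT/Q' = |4.02 − 21.8|/4.83 = 3.681 m·K/W
Known resistances:
  R'_conv,in = 1/(2πr h) = 1/(2π·0.0339·1090) = 0.004307 m·K/W
  R'_carbon steel = ln(0.0414/0.0339)/(2πk) = 0.1999/(2π·49.0) = 6.492×10^-4 m·K/W
  R'_polyurethane foam = ln(0.0911/0.0769)/(2πk) = 0.1695/(2π·0.0222) = 1.215 m·K/W
R_fibreglass batt = ΣR − ΣR_known = 3.681 − 1.220 = 2.461 m·K/W
ln(r₂/r₁)/(2πk) = 2.461 ⇒ k = 0.6192/(2π·2.461) = 0.0400 W/m·K

k = 0.0400 W/m·K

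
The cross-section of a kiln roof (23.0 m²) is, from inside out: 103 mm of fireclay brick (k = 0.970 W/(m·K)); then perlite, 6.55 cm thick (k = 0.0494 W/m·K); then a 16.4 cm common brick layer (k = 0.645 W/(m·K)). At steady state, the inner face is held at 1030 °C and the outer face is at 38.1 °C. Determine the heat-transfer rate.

Series thermal resistances, inner to outer:
  R_fireclay brick = L/(kA) = 0.103/(0.970·23.0) = 0.004617 K/W
  R_perlite = L/(kA) = 0.0655/(0.0494·23.0) = 0.05765 K/W
  R_common brick = L/(kA) = 0.164/(0.645·23.0) = 0.01105 K/W
ΣR = 0.004617 + 0.05765 + 0.01105 = 0.07332 K/W
Q = ΔT/ΣR = (1030 °C − 38.1 °C)/0.07332 = 13500 W

Q = 13.5 kW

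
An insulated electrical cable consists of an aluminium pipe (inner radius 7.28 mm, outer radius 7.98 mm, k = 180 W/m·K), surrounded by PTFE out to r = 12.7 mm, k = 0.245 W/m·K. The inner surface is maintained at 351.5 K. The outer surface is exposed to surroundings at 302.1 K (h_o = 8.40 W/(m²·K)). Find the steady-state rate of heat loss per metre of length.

Resistance network (inner→outer):
  R'_aluminium = ln(0.00798/0.00728)/(2πk) = 0.09181/(2π·180) = 8.118×10^-5 m·K/W
  R'_PTFE = ln(0.0127/0.00798)/(2πk) = 0.4647/(2π·0.245) = 0.3019 m·K/W
  R'_conv,out = 1/(2πr h) = 1/(2π·0.0127·8.40) = 1.492 m·K/W
ΣR = 8.118×10^-5 + 0.3019 + 1.492 = 1.794 m·K/W
Q' = ΔT/ΣR = (351.5 K − 302.1 K)/1.794 = 27.5 W/m

Q' = 27.5 W/m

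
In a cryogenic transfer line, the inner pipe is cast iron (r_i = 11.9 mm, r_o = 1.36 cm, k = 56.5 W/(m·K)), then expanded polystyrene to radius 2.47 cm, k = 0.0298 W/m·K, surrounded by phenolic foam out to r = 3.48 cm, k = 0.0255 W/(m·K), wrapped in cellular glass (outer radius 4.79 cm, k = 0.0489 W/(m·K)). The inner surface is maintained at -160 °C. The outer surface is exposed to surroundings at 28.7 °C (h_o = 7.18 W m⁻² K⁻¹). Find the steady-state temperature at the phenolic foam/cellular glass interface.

T = -12.8 °C

Treat each layer as a resistance in series:
  R'_cast iron = ln(0.0136/0.0119)/(2πk) = 0.1335/(2π·56.5) = 3.761×10^-4 m·K/W
  R'_expanded polystyrene = ln(0.0247/0.0136)/(2πk) = 0.5967/(2π·0.0298) = 3.187 m·K/W
  R'_phenolic foam = ln(0.0348/0.0247)/(2πk) = 0.3428/(2π·0.0255) = 2.140 m·K/W
  R'_cellular glass = ln(0.0479/0.0348)/(2πk) = 0.3195/(2π·0.0489) = 1.040 m·K/W
  R'_conv,out = 1/(2πr h) = 1/(2π·0.0479·7.18) = 0.4628 m·K/W
ΣR = 3.761×10^-4 + 3.187 + 2.140 + 1.040 + 0.4628 = 6.830 m·K/W
Q' = ΔT/ΣR = (-160 °C − 28.7 °C)/6.830 = -27.63 W/m
From the inner boundary to the phenolic foam/cellular glass interface, ΣR_partial = 5.327 m·K/W.
T_interface = T_in − Q'·ΣR_partial = -160 °C − (-27.63)(5.327) = -12.8 °C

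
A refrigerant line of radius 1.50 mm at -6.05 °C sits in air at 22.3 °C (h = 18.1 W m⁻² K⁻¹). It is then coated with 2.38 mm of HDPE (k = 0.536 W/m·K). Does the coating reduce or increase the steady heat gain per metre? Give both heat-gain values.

Critical radius for a cylinder: r_cr = k/h = 0.0296 m = 2.96 cm.
Outer radius after coating: r₂ = 0.00150 + 0.00238 = 0.00388 m.
Since r₁ < r_cr and r₂ ≤ r_cr, the coating moves toward the maximum at r_cr — heat gain rises.
Bare: R = 1/(2πr₁h) = 5.862 m·K/W; Q = 28.35/5.862 = 4.84 W/m.
Coated: R = R_cond + R_conv = 2.548 m·K/W; Q = 28.35/2.548 = 11.1 W/m.

increases: 4.84 → 11.1 W/m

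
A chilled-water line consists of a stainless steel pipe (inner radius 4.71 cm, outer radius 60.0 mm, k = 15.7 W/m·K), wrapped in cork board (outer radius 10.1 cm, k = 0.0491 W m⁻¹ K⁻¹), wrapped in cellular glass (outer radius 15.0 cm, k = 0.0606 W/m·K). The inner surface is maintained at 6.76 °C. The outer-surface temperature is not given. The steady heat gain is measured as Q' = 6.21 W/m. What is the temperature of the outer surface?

Sum the resistances:
  R'_stainless steel = ln(0.0600/0.0471)/(2πk) = 0.2421/(2π·15.7) = 0.002454 m·K/W
  R'_cork board = ln(0.101/0.0600)/(2πk) = 0.5208/(2π·0.0491) = 1.688 m·K/W
  R'_cellular glass = ln(0.150/0.101)/(2πk) = 0.3955/(2π·0.0606) = 1.039 m·K/W
ΣR = 2.729 m·K/W
ΔT = Q'·ΣR = 6.21 × 2.729 = 16.95 K
Heat flows inward, so T_out = T_in + ΔT = 6.76 + 16.95 = 23.7 °C

T_out = 23.7 °C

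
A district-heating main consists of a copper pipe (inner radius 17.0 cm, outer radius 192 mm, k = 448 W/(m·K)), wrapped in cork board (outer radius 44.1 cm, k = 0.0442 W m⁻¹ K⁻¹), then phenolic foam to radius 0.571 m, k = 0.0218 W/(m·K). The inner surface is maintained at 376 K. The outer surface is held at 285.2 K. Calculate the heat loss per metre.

Series thermal resistances, inner to outer:
  R'_copper = ln(0.192/0.170)/(2πk) = 0.1217/(2π·448) = 4.323×10^-5 m·K/W
  R'_cork board = ln(0.441/0.192)/(2πk) = 0.8315/(2π·0.0442) = 2.994 m·K/W
  R'_phenolic foam = ln(0.571/0.441)/(2πk) = 0.2583/(2π·0.0218) = 1.886 m·K/W
ΣR = 4.323×10^-5 + 2.994 + 1.886 = 4.880 m·K/W
Q' = ΔT/ΣR = (376 K − 285.2 K)/4.880 = 18.6 W/m

Q' = 18.6 W/m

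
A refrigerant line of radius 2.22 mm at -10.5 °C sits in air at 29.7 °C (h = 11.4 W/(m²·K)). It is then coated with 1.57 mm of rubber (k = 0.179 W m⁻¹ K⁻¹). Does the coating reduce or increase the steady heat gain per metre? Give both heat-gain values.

Critical radius for a cylinder: r_cr = k/h = 0.0157 m = 1.57 cm.
Outer radius after coating: r₂ = 0.00222 + 0.00157 = 0.00379 m.
Since r₁ < r_cr and r₂ ≤ r_cr, the coating moves toward the maximum at r_cr — heat gain rises.
Bare: R = 1/(2πr₁h) = 6.289 m·K/W; Q = 40.2/6.289 = 6.39 W/m.
Coated: R = R_cond + R_conv = 4.159 m·K/W; Q = 40.2/4.159 = 9.67 W/m.

increases: 6.39 → 9.67 W/m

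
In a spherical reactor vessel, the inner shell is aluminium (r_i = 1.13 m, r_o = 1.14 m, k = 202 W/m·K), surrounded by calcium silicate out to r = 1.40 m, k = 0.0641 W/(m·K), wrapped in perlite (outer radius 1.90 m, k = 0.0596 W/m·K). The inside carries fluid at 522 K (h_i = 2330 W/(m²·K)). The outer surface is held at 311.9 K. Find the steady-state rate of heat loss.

Q = 464 W

Treat each layer as a resistance in series:
  R_conv,in = 1/(4πr²h) = 1/(4π·1.13²·2330) = 2.675×10^-5 K/W
  R_aluminium = (1/1.13 − 1/1.14)/(4πk) = 0.007763/(4π·202) = 3.058×10^-6 K/W
  R_calcium silicate = (1/1.14 − 1/1.40)/(4πk) = 0.1629/(4π·0.0641) = 0.2022 K/W
  R_perlite = (1/1.40 − 1/1.90)/(4πk) = 0.1880/(4π·0.0596) = 0.2510 K/W
ΣR = 2.675×10^-5 + 3.058×10^-6 + 0.2022 + 0.2510 = 0.4532 K/W
Q = ΔT/ΣR = (522 K − 311.9 K)/0.4532 = 464 W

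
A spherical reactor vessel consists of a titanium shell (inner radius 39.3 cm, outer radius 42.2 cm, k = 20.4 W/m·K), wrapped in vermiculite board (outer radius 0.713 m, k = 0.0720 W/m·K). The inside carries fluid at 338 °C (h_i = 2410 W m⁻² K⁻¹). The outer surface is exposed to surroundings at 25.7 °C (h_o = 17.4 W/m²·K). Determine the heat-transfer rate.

Series thermal resistances, inner to outer:
  R_conv,in = 1/(4πr²h) = 1/(4π·0.393²·2410) = 2.138×10^-4 K/W
  R_titanium = (1/0.393 − 1/0.422)/(4πk) = 0.1749/(4π·20.4) = 6.821×10^-4 K/W
  R_vermiculite board = (1/0.422 − 1/0.713)/(4πk) = 0.9671/(4π·0.0720) = 1.069 K/W
  R_conv,out = 1/(4πr²h) = 1/(4π·0.713²·17.4) = 0.008996 K/W
ΣR = 2.138×10^-4 + 6.821×10^-4 + 1.069 + 0.008996 = 1.079 K/W
Q = ΔT/ΣR = (338 °C − 25.7 °C)/1.079 = 289 W

Q = 289 W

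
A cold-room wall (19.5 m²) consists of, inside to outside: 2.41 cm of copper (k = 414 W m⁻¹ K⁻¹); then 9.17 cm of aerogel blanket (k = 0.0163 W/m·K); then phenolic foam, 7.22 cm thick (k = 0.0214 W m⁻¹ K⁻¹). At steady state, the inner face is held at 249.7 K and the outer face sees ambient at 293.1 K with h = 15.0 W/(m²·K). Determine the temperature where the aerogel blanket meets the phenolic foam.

T = 276.63 K

Series thermal resistances, inner to outer:
  R_copper = L/(kA) = 0.0241/(414·19.5) = 2.985×10^-6 K/W
  R_aerogel blanket = L/(kA) = 0.0917/(0.0163·19.5) = 0.2885 K/W
  R_phenolic foam = L/(kA) = 0.0722/(0.0214·19.5) = 0.1730 K/W
  R_conv,out = 1/(hA) = 1/(15.0·19.5) = 0.003419 K/W
ΣR = 2.985×10^-6 + 0.2885 + 0.1730 + 0.003419 = 0.4649 K/W
Q = ΔT/ΣR = (249.7 K − 293.1 K)/0.4649 = -93.35 W
From the inner boundary to the aerogel blanket/phenolic foam interface, ΣR_partial = 0.2885 K/W.
T_interface = T_in − Q·ΣR_partial = 249.7 K − (-93.35)(0.2885) = 276.63 K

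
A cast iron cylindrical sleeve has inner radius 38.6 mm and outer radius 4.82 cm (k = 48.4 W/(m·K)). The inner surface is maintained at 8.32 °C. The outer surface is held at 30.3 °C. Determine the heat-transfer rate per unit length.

Q' = 30.1 kW/m

Q' = 2πk·ΔT/ln(r₂/r₁) = 2π × 48.4 × 21.98 / ln(0.0482/0.0386) = 30100 W/m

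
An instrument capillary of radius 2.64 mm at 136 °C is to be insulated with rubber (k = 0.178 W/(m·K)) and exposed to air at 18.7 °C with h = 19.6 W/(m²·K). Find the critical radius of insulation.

For a cylinder, r_cr = k_ins/h = 0.178/19.6 = 0.00908 m = 0.908 cm

r_cr = 0.908 cm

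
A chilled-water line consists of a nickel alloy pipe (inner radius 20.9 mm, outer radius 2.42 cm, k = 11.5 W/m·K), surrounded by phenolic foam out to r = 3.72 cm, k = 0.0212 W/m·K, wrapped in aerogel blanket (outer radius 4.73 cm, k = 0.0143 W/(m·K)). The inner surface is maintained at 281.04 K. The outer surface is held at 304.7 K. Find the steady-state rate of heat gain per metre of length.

Q' = 4.01 W/m

Series thermal resistances, inner to outer:
  R'_nickel alloy = ln(0.0242/0.0209)/(2πk) = 0.1466/(2π·11.5) = 0.002029 m·K/W
  R'_phenolic foam = ln(0.0372/0.0242)/(2πk) = 0.4300/(2π·0.0212) = 3.228 m·K/W
  R'_aerogel blanket = ln(0.0473/0.0372)/(2πk) = 0.2402/(2π·0.0143) = 2.673 m·K/W
ΣR = 0.002029 + 3.228 + 2.673 = 5.903 m·K/W
Q' = ΔT/ΣR = (281.04 K − 304.7 K)/5.903 = -4.01 W/m
(Negative Q' ⇒ heat flows inward; heat gain = 4.01 W/m.)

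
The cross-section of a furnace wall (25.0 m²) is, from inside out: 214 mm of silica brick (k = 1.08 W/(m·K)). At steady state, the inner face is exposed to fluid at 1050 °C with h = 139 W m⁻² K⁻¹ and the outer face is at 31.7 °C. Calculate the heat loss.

Q = 124 kW

Treat each layer as a resistance in series:
  R_conv,in = 1/(hA) = 1/(139·25.0) = 2.878×10^-4 K/W
  R_silica brick = L/(kA) = 0.214/(1.08·25.0) = 0.007926 K/W
ΣR = 2.878×10^-4 + 0.007926 = 0.008214 K/W
Q = ΔT/ΣR = (1050 °C − 31.7 °C)/0.008214 = 1.24×10^5 W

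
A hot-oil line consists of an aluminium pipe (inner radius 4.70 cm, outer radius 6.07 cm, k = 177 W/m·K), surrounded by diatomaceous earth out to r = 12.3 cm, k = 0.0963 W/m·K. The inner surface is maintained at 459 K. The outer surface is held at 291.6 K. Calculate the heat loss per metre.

Series thermal resistances, inner to outer:
  R'_aluminium = ln(0.0607/0.0470)/(2πk) = 0.2558/(2π·177) = 2.300×10^-4 m·K/W
  R'_diatomaceous earth = ln(0.123/0.0607)/(2πk) = 0.7062/(2π·0.0963) = 1.167 m·K/W
ΣR = 2.300×10^-4 + 1.167 = 1.167 m·K/W
Q' = ΔT/ΣR = (459 K − 291.6 K)/1.167 = 143 W/m

Q' = 143 W/m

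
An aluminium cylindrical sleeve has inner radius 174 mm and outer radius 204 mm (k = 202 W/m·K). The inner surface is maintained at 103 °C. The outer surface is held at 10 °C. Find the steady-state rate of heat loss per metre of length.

Q' = 742 kW/m

Q' = 2πk·ΔT/ln(r₂/r₁) = 2π × 202 × 93 / ln(0.204/0.174) = 7.42×10^5 W/m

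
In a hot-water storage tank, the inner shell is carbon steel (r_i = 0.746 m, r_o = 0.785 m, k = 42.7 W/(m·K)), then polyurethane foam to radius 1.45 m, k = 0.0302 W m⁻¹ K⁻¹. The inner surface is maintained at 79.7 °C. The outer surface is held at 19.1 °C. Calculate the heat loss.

Series thermal resistances, inner to outer:
  R_carbon steel = (1/0.746 − 1/0.785)/(4πk) = 0.06660/(4π·42.7) = 1.241×10^-4 K/W
  R_polyurethane foam = (1/0.785 − 1/1.45)/(4πk) = 0.5842/(4π·0.0302) = 1.539 K/W
ΣR = 1.241×10^-4 + 1.539 = 1.539 K/W
Q = ΔT/ΣR = (79.7 °C − 19.1 °C)/1.539 = 39.4 W

Q = 39.4 W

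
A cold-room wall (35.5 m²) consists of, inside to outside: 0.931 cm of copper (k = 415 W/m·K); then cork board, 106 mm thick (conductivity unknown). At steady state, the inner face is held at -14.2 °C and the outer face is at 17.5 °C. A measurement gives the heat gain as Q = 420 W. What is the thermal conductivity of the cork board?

ΣR = ΔT/Q = |-14.2 − 17.5|/420 = 0.07548 K/W
Known resistances:
  R_copper = L/(kA) = 0.00931/(415·35.5) = 6.319×10^-7 K/W
R_cork board = ΣR − ΣR_known = 0.07548 − 6.319×10^-7 = 0.07548 K/W
L/(kA) = 0.07548 ⇒ k = 0.106/(0.07548·35.5) = 0.0396 W/m·K

k = 0.0396 W/m·K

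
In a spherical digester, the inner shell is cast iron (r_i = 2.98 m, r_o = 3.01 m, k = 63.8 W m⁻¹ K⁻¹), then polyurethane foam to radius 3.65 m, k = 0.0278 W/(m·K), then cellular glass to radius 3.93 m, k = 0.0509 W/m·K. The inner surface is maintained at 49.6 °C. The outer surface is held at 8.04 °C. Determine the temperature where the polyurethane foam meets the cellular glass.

T = 14.5 °C

Series thermal resistances, inner to outer:
  R_cast iron = (1/2.98 − 1/3.01)/(4πk) = 0.003345/(4π·63.8) = 4.172×10^-6 K/W
  R_polyurethane foam = (1/3.01 − 1/3.65)/(4πk) = 0.05825/(4π·0.0278) = 0.1668 K/W
  R_cellular glass = (1/3.65 − 1/3.93)/(4πk) = 0.01952/(4π·0.0509) = 0.03052 K/W
ΣR = 4.172×10^-6 + 0.1668 + 0.03052 = 0.1973 K/W
Q = ΔT/ΣR = (49.6 °C − 8.04 °C)/0.1973 = 210.6 W
From the inner boundary to the polyurethane foam/cellular glass interface, ΣR_partial = 0.1668 K/W.
T_interface = T_in − Q·ΣR_partial = 49.6 °C − (210.6)(0.1668) = 14.5 °C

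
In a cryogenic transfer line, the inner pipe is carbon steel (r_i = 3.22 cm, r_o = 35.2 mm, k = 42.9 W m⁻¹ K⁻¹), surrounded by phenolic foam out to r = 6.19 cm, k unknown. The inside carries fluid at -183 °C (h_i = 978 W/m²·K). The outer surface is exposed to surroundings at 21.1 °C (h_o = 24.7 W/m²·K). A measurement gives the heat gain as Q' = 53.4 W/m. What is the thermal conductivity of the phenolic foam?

k = 0.0242 W/m·K

ΣR = ΔT/Q' = |-183 − 21.1|/53.4 = 3.822 m·K/W
Known resistances:
  R'_conv,in = 1/(2πr h) = 1/(2π·0.0322·978) = 0.005054 m·K/W
  R'_carbon steel = ln(0.0352/0.0322)/(2πk) = 0.08908/(2π·42.9) = 3.305×10^-4 m·K/W
  R'_conv,out = 1/(2πr h) = 1/(2π·0.0619·24.7) = 0.1041 m·K/W
R_phenolic foam = ΣR − ΣR_known = 3.822 − 0.1095 = 3.712 m·K/W
ln(r₂/r₁)/(2πk) = 3.712 ⇒ k = 0.5645/(2π·3.712) = 0.0242 W/m·K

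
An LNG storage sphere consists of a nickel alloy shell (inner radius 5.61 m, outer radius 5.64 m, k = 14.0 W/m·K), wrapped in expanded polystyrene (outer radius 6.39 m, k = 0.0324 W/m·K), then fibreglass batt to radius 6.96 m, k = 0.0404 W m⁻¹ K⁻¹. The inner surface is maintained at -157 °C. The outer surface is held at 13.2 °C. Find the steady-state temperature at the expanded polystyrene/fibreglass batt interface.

T = -43.1 °C

Treat each layer as a resistance in series:
  R_nickel alloy = (1/5.61 − 1/5.64)/(4πk) = 9.482×10^-4/(4π·14.0) = 5.389×10^-6 K/W
  R_expanded polystyrene = (1/5.64 − 1/6.39)/(4πk) = 0.02081/(4π·0.0324) = 0.05111 K/W
  R_fibreglass batt = (1/6.39 − 1/6.96)/(4πk) = 0.01282/(4π·0.0404) = 0.02524 K/W
ΣR = 5.389×10^-6 + 0.05111 + 0.02524 = 0.07636 K/W
Q = ΔT/ΣR = (-157 °C − 13.2 °C)/0.07636 = -2229 W
From the inner boundary to the expanded polystyrene/fibreglass batt interface, ΣR_partial = 0.05112 K/W.
T_interface = T_in − Q·ΣR_partial = -157 °C − (-2229)(0.05112) = -43.1 °C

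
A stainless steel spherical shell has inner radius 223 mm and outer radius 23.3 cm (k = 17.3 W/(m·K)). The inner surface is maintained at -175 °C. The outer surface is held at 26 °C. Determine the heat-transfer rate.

Q = 4πk·ΔT/(1/r₁ − 1/r₂) = 4π × 17.3 × 201 / (1/0.223 − 1/0.233) = 2.27×10^5 W

Q = 2.27×10^5 W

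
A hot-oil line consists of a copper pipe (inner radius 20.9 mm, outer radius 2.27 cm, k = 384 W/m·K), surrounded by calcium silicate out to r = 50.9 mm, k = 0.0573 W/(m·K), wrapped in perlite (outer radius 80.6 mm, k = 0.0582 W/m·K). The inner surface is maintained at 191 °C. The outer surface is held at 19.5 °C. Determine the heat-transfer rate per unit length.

Resistance network (inner→outer):
  R'_copper = ln(0.0227/0.0209)/(2πk) = 0.08262/(2π·384) = 3.424×10^-5 m·K/W
  R'_calcium silicate = ln(0.0509/0.0227)/(2πk) = 0.8075/(2π·0.0573) = 2.243 m·K/W
  R'_perlite = ln(0.0806/0.0509)/(2πk) = 0.4596/(2π·0.0582) = 1.257 m·K/W
ΣR = 3.424×10^-5 + 2.243 + 1.257 = 3.500 m·K/W
Q' = ΔT/ΣR = (191 °C − 19.5 °C)/3.500 = 49.0 W/m

Q' = 49.0 W/m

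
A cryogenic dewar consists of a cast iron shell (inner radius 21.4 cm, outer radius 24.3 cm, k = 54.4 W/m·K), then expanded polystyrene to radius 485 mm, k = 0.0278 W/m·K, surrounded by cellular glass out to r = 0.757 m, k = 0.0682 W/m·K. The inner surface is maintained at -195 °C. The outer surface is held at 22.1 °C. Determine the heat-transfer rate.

Q = 32.2 W

Resistance network (inner→outer):
  R_cast iron = (1/0.214 − 1/0.243)/(4πk) = 0.5577/(4π·54.4) = 8.158×10^-4 K/W
  R_expanded polystyrene = (1/0.243 − 1/0.485)/(4πk) = 2.053/(4π·0.0278) = 5.878 K/W
  R_cellular glass = (1/0.485 − 1/0.757)/(4πk) = 0.7409/(4π·0.0682) = 0.8644 K/W
ΣR = 8.158×10^-4 + 5.878 + 0.8644 = 6.743 K/W
Q = ΔT/ΣR = (-195 °C − 22.1 °C)/6.743 = -32.2 W
(Negative Q ⇒ heat flows inward; heat gain = 32.2 W.)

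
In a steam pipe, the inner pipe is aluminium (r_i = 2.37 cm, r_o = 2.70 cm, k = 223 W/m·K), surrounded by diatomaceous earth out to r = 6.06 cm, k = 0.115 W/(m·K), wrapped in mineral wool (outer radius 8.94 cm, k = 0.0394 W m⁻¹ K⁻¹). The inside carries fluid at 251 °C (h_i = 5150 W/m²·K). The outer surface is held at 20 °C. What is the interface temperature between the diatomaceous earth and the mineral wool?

T = 155 °C

Treat each layer as a resistance in series:
  R'_conv,in = 1/(2πr h) = 1/(2π·0.0237·5150) = 0.001304 m·K/W
  R'_aluminium = ln(0.0270/0.0237)/(2πk) = 0.1304/(2π·223) = 9.304×10^-5 m·K/W
  R'_diatomaceous earth = ln(0.0606/0.0270)/(2πk) = 0.8085/(2π·0.115) = 1.119 m·K/W
  R'_mineral wool = ln(0.0894/0.0606)/(2πk) = 0.3888/(2π·0.0394) = 1.571 m·K/W
ΣR = 0.001304 + 9.304×10^-5 + 1.119 + 1.571 = 2.691 m·K/W
Q' = ΔT/ΣR = (251 °C − 20 °C)/2.691 = 85.84 W/m
From the inner boundary to the diatomaceous earth/mineral wool interface, ΣR_partial = 1.120 m·K/W.
T_interface = T_in − Q'·ΣR_partial = 251 °C − (85.84)(1.120) = 155 °C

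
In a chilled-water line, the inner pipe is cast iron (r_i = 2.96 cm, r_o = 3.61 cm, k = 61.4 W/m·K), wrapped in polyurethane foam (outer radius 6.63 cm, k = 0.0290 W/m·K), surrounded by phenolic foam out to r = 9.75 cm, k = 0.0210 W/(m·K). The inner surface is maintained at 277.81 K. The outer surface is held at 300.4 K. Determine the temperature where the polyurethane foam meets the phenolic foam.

T = 289.9 K

Treat each layer as a resistance in series:
  R'_cast iron = ln(0.0361/0.0296)/(2πk) = 0.1985/(2π·61.4) = 5.146×10^-4 m·K/W
  R'_polyurethane foam = ln(0.0663/0.0361)/(2πk) = 0.6079/(2π·0.0290) = 3.336 m·K/W
  R'_phenolic foam = ln(0.0975/0.0663)/(2πk) = 0.3857/(2π·0.0210) = 2.923 m·K/W
ΣR = 5.146×10^-4 + 3.336 + 2.923 = 6.260 m·K/W
Q' = ΔT/ΣR = (277.81 K − 300.4 K)/6.260 = -3.609 W/m
From the inner boundary to the polyurethane foam/phenolic foam interface, ΣR_partial = 3.337 m·K/W.
T_interface = T_in − Q'·ΣR_partial = 277.81 K − (-3.609)(3.337) = 289.9 K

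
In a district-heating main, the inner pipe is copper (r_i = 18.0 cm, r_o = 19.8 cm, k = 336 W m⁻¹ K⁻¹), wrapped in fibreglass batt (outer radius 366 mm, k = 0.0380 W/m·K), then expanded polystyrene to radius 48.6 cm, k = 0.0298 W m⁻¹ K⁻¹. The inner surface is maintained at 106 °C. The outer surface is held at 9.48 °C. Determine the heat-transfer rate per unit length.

Q' = 23.6 W/m

Treat each layer as a resistance in series:
  R'_copper = ln(0.198/0.180)/(2πk) = 0.09531/(2π·336) = 4.515×10^-5 m·K/W
  R'_fibreglass batt = ln(0.366/0.198)/(2πk) = 0.6144/(2π·0.0380) = 2.573 m·K/W
  R'_expanded polystyrene = ln(0.486/0.366)/(2πk) = 0.2836/(2π·0.0298) = 1.515 m·K/W
ΣR = 4.515×10^-5 + 2.573 + 1.515 = 4.088 m·K/W
Q' = ΔT/ΣR = (106 °C − 9.48 °C)/4.088 = 23.6 W/m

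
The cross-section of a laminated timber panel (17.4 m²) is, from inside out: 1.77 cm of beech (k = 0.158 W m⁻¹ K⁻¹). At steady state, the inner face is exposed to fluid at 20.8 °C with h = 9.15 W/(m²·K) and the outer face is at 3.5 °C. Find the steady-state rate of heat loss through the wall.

Series thermal resistances, inner to outer:
  R_conv,in = 1/(hA) = 1/(9.15·17.4) = 0.006281 K/W
  R_beech = L/(kA) = 0.0177/(0.158·17.4) = 0.006438 K/W
ΣR = 0.006281 + 0.006438 = 0.01272 K/W
Q = ΔT/ΣR = (20.8 °C − 3.5 °C)/0.01272 = 1360 W

Q = 1360 W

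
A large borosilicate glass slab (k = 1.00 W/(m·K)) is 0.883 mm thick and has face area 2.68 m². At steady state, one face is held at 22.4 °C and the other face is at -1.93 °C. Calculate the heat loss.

Q = 73800 W

Q = kA·ΔT/L = 1.00 × 2.68 × |22.4 °C − -1.93 °C| / 8.83×10^-4 = 73800 W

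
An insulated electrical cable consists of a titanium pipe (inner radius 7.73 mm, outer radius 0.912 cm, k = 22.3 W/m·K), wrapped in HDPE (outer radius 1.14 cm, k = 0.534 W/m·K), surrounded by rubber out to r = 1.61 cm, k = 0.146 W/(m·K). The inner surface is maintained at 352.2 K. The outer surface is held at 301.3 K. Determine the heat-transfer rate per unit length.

Series thermal resistances, inner to outer:
  R'_titanium = ln(0.00912/0.00773)/(2πk) = 0.1654/(2π·22.3) = 0.001180 m·K/W
  R'_HDPE = ln(0.0114/0.00912)/(2πk) = 0.2231/(2π·0.534) = 0.06651 m·K/W
  R'_rubber = ln(0.0161/0.0114)/(2πk) = 0.3452/(2π·0.146) = 0.3763 m·K/W
ΣR = 0.001180 + 0.06651 + 0.3763 = 0.4440 m·K/W
Q' = ΔT/ΣR = (352.2 K − 301.3 K)/0.4440 = 115 W/m

Q' = 115 W/m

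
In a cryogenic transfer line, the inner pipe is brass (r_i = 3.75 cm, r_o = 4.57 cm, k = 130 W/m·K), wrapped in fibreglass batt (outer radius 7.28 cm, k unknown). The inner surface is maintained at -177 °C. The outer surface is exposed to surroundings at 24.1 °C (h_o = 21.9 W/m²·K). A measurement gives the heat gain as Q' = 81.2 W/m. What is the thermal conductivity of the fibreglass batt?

k = 0.0312 W/m·K

ΣR = ΔT/Q' = |-177 − 24.1|/81.2 = 2.477 m·K/W
Known resistances:
  R'_brass = ln(0.0457/0.0375)/(2πk) = 0.1978/(2π·130) = 2.421×10^-4 m·K/W
  R'_conv,out = 1/(2πr h) = 1/(2π·0.0728·21.9) = 0.09983 m·K/W
R_fibreglass batt = ΣR − ΣR_known = 2.477 − 0.1001 = 2.377 m·K/W
ln(r₂/r₁)/(2πk) = 2.377 ⇒ k = 0.4656/(2π·2.377) = 0.0312 W/m·K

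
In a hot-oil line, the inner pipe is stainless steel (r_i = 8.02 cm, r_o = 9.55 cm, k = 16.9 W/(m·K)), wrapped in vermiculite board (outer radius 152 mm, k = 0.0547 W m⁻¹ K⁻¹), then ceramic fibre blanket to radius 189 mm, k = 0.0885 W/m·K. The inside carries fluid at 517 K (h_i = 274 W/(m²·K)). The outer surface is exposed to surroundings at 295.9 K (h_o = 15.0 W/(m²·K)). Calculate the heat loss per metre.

Resistance network (inner→outer):
  R'_conv,in = 1/(2πr h) = 1/(2π·0.0802·274) = 0.007243 m·K/W
  R'_stainless steel = ln(0.0955/0.0802)/(2πk) = 0.1746/(2π·16.9) = 0.001644 m·K/W
  R'_vermiculite board = ln(0.152/0.0955)/(2πk) = 0.4648/(2π·0.0547) = 1.352 m·K/W
  R'_ceramic fibre blanket = ln(0.189/0.152)/(2πk) = 0.2179/(2π·0.0885) = 0.3918 m·K/W
  R'_conv,out = 1/(2πr h) = 1/(2π·0.189·15.0) = 0.05614 m·K/W
ΣR = 0.007243 + 0.001644 + 1.352 + 0.3918 + 0.05614 = 1.809 m·K/W
Q' = ΔT/ΣR = (517 K − 295.9 K)/1.809 = 122 W/m

Q' = 122 W/m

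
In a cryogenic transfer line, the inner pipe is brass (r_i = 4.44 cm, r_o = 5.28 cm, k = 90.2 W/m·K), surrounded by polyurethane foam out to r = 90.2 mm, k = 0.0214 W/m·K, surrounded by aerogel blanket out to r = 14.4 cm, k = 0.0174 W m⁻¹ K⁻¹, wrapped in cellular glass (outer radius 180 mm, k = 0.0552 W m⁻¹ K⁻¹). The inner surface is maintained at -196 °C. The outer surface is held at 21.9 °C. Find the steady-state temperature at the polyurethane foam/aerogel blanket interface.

T = -98.5 °C

Series thermal resistances, inner to outer:
  R'_brass = ln(0.0528/0.0444)/(2πk) = 0.1733/(2π·90.2) = 3.057×10^-4 m·K/W
  R'_polyurethane foam = ln(0.0902/0.0528)/(2πk) = 0.5355/(2π·0.0214) = 3.983 m·K/W
  R'_aerogel blanket = ln(0.144/0.0902)/(2πk) = 0.4678/(2π·0.0174) = 4.279 m·K/W
  R'_cellular glass = ln(0.180/0.144)/(2πk) = 0.2231/(2π·0.0552) = 0.6434 m·K/W
ΣR = 3.057×10^-4 + 3.983 + 4.279 + 0.6434 = 8.906 m·K/W
Q' = ΔT/ΣR = (-196 °C − 21.9 °C)/8.906 = -24.47 W/m
From the inner boundary to the polyurethane foam/aerogel blanket interface, ΣR_partial = 3.983 m·K/W.
T_interface = T_in − Q'·ΣR_partial = -196 °C − (-24.47)(3.983) = -98.5 °C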